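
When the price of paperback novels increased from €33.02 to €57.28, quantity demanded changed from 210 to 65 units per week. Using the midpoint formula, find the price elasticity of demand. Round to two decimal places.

%Δq = (65 − 210)/[(210 + 65)/2] = -145/137.5 ≈ -1.0545.
%ΔP = (57.28 − 33.02)/[(33.02 + 57.28)/2] = 24.26/45.15 ≈ 0.5373.
Arc elasticity E = %Δq/%ΔP ≈ -1.0545/0.5373 ≈ -1.96.
|E| > 1: demand is elastic over this range.

-1.96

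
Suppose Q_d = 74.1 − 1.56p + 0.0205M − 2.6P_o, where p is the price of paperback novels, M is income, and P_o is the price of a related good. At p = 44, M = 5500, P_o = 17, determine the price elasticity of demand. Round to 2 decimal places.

At the given point, Q_d = 74.1 − 1.56(44) + 0.0205(5500) − 2.6(17) = 74.1 − 68.64 + 112.75 − 44.2 = 74.01.
∂Q_d/∂p = −1.56, so E_p = (−1.56)·(44/74.01) ≈ -0.93.
|E_p| < 1: demand is inelastic.

-0.93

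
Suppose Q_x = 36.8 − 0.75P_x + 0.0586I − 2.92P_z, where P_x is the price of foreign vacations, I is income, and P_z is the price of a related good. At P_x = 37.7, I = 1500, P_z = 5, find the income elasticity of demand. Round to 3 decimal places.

First evaluate Q_x: 36.8 − 0.75(37.7) + 0.0586(1500) − 2.92(5) = 36.8 − 28.275 + 87.9 − 14.6 = 81.825.
∂Q_x/∂I = +0.0586, so E_I = 0.0586·(1500/81.825) ≈ 1.074.
E_I > 1: normal good (luxury).

1.074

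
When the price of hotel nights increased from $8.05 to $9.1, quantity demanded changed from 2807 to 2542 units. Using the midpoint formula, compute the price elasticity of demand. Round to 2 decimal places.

%Δq = (2542 − 2807)/[(2807 + 2542)/2] = -265/2674.5 ≈ -0.0991.
%Δp = (9.1 − 8.05)/[(8.05 + 9.1)/2] = 1.05/8.575 ≈ 0.1224.
Arc elasticity E = %Δq/%Δp ≈ -0.0991/0.1224 ≈ -0.81.
|E| < 1: demand is inelastic over this range.

-0.81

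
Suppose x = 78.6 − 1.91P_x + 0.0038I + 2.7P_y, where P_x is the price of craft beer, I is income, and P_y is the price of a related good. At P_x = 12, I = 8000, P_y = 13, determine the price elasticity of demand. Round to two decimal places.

-0.19

First evaluate x: 78.6 − 1.91(12) + 0.0038(8000) + 2.7(13) = 78.6 − 22.92 + 30.4 + 35.1 = 121.18.
∂x/∂P_x = −1.91, so E_p = (−1.91)·(12/121.18) ≈ -0.19.
|E_p| < 1: demand is inelastic.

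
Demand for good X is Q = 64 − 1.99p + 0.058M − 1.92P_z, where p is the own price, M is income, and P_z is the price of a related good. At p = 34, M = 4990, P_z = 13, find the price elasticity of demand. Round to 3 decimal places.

At the given point, Q = 64 − 1.99(34) + 0.058(4990) − 1.92(13) = 64 − 67.66 + 289.42 − 24.96 = 260.8.
∂Q/∂p = −1.99, so E_p = (−1.99)·(34/260.8) ≈ -0.259.
|E_p| < 1: demand is inelastic.

-0.259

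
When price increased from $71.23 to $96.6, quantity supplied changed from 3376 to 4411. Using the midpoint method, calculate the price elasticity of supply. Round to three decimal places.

%ΔQ = (4411 − 3376)/[(3376 + 4411)/2] = 1035/3893.5 ≈ 0.2658.
%ΔP = (96.6 − 71.23)/[(71.23 + 96.6)/2] = 25.37/83.915 ≈ 0.3023.
Arc elasticity E = %ΔQ/%ΔP ≈ 0.2658/0.3023 ≈ 0.879.
|E| < 1: supply is inelastic over this range.

0.879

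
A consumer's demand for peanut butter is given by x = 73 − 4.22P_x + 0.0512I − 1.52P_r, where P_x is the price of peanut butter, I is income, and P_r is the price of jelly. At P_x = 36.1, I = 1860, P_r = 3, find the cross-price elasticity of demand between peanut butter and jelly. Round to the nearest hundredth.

-0.40

First evaluate x: 73 − 4.22(36.1) + 0.0512(1860) − 1.52(3) = 73 − 152.342 + 95.232 − 4.56 = 11.33.
∂x/∂P_r = −1.52, so E_xy = -1.52·(3/11.33) ≈ -0.40.
E_xy < 0: the goods are complements.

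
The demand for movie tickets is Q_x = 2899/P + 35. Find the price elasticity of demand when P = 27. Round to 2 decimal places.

At P = 27, Q_x = 142.3704.
dQ_x/dP = −2899/P² = −3.9767.
Point elasticity E = (dQ_x/dP)·(P/Q_x) = -3.9767 × 27/142.3704 ≈ -0.75.
|E| < 1, so demand is inelastic at this price.

-0.75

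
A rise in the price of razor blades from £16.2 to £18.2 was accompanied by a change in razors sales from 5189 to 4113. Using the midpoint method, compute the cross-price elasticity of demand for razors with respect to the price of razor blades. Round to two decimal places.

-1.99

%ΔQ_x = (4113 − 5189)/[(5189+4113)/2] = -1076/4651 ≈ -0.2313.
%ΔP_y = (18.2 − 16.2)/[(16.2+18.2)/2] ≈ 0.1163.
E_xy = -0.2313/0.1163 ≈ -1.99.
E_xy < 0, so razors and razor blades are complements.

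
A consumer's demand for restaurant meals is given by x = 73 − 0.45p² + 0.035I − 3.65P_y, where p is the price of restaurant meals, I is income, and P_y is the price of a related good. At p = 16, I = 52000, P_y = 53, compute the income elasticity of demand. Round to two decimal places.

1.15

Substituting, x = 73 − 0.45(16)² + 0.035(52000) − 3.65(53) = 73 − 115.2 + 1820 − 193.45 = 1584.35.
∂x/∂I = +0.035, so E_I = 0.035·(52000/1584.35) ≈ 1.15.
E_I > 1: normal good (luxury).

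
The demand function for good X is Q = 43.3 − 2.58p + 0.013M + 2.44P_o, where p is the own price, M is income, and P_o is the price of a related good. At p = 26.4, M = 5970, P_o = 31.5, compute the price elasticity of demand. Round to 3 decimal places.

-0.525

Evaluating quantity at (p, M, P_o) gives Q = 43.3 − 2.58(26.4) + 0.013(5970) + 2.44(31.5) = 43.3 − 68.112 + 77.61 + 76.86 = 129.658.
∂Q/∂p = −2.58, so E_p = (−2.58)·(26.4/129.658) ≈ -0.525.
|E_p| < 1: demand is inelastic.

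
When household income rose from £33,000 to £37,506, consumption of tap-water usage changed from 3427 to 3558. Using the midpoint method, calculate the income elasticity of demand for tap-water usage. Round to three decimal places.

%ΔQ = (3558 − 3427)/[(3427+3558)/2] = 131/3492.5 ≈ 0.0375.
%ΔI = (37,506 − 33,000)/[(33,000+37,506)/2] = 4506/35253 ≈ 0.1278.
E_I = %ΔQ/%ΔI ≈ 0.293.
E_I ∈ (0,1): normal good (necessity).

0.293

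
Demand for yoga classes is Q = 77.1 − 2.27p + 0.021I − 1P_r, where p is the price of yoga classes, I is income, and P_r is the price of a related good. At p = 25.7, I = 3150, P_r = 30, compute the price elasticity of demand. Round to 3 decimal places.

At the given point, Q = 77.1 − 2.27(25.7) + 0.021(3150) − 1(30) = 77.1 − 58.339 + 66.15 − 30 = 54.911.
∂Q/∂p = −2.27, so E_p = (−2.27)·(25.7/54.911) ≈ -1.062.
|E_p| > 1: demand is elastic.

-1.062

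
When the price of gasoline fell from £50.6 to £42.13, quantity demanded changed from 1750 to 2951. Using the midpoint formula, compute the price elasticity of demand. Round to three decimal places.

%ΔQ = (2951 − 1750)/[(1750 + 2951)/2] = 1201/2350.5 ≈ 0.5110.
%ΔP = (42.13 − 50.6)/[(50.6 + 42.13)/2] = -8.47/46.365 ≈ -0.1827.
Arc elasticity E = %ΔQ/%ΔP ≈ 0.5110/-0.1827 ≈ -2.797.
|E| > 1: demand is elastic over this range.

-2.797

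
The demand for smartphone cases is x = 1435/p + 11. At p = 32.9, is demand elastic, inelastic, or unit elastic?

At p = 32.9, x = 54.617.
dx/dp = −1435/p² = −1.3257.
Point elasticity E = (dx/dp)·(p/x) = -1.3257 × 32.9/54.617 ≈ -0.799.
|E| ≈ 0.799 < 1, so demand is inelastic.

inelastic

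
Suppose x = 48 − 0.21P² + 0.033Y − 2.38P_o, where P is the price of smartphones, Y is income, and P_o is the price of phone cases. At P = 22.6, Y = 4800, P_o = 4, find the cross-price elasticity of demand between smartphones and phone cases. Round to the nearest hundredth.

At the given point, x = 48 − 0.21(22.6)² + 0.033(4800) − 2.38(4) = 48 − 107.2596 + 158.4 − 9.52 = 89.6204.
∂x/∂P_o = −2.38, so E_xy = -2.38·(4/89.6204) ≈ -0.11.
E_xy < 0: the goods are complements.

-0.11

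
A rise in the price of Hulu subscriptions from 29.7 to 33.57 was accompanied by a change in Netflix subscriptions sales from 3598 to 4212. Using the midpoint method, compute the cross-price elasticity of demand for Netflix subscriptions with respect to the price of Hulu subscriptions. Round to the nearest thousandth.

1.285

%ΔQ_x = (4212 − 3598)/[(3598+4212)/2] = 614/3905 ≈ 0.1572.
%ΔP_y = (33.57 − 29.7)/[(29.7+33.57)/2] ≈ 0.1223.
E_xy = 0.1572/0.1223 ≈ 1.285.
E_xy > 0, so Netflix subscriptions and Hulu subscriptions are substitutes.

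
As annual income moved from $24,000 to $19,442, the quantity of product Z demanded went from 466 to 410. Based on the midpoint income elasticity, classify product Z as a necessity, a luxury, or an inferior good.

%ΔQ = (410 − 466)/[(466+410)/2] = -56/438 ≈ -0.1279.
%ΔI = (19,442 − 24,000)/[(24,000+19,442)/2] = -4558/21721 ≈ -0.2098.
E_I = %ΔQ/%ΔI ≈ 0.609.
E_I ∈ (0,1): normal good (necessity).

necessity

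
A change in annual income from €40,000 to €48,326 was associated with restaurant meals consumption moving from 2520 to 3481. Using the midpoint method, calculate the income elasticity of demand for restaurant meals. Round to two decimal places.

1.70

%ΔQ = (3481 − 2520)/[(2520+3481)/2] = 961/3000.5 ≈ 0.3203.
%ΔY = (48,326 − 40,000)/[(40,000+48,326)/2] = 8326/44163 ≈ 0.1885.
E_I = %ΔQ/%ΔY ≈ 1.70.
E_I > 1: normal good (luxury).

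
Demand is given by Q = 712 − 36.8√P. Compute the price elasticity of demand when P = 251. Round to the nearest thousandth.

At P = 251, Q = 128.9784.
dQ/dP = −36.8/(2√P) = −36.8/(2·15.843).
Point elasticity E = (dQ/dP)·(P/Q) = -1.1614 × 251/128.9784 ≈ -2.260.
|E| > 1, so demand is elastic at this price.

-2.260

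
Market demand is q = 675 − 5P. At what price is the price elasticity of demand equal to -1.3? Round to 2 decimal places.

76.30

Set −bP/(a − bP) = −1.3 ⇒ bP = 1.3(a − bP) ⇒ bP(1+1.3) = 1.3·a.
P = 1.3·675/(5·2.3) ≈ 76.30.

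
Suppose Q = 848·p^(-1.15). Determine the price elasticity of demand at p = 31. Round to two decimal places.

-1.15

For a Cobb–Douglas (constant-elasticity) form Q = A·p^α·…, the elasticity with respect to p equals the exponent α at every point.
Here the exponent on p is -1.15, so the price elasticity of demand is -1.15.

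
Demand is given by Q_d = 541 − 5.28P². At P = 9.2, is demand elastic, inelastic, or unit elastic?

At P = 9.2, Q_d = 94.1008.
dQ_d/dP = −2·5.28·P = −97.152.
Point elasticity E = (dQ_d/dP)·(P/Q_d) = -97.152 × 9.2/94.1008 ≈ -9.498.
|E| ≈ 9.498 > 1, so demand is elastic.

elastic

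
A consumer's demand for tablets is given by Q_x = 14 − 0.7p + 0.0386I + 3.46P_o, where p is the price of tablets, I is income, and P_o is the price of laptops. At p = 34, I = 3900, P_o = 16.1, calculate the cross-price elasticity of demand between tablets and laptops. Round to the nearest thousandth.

0.284

First evaluate Q_x: 14 − 0.7(34) + 0.0386(3900) + 3.46(16.1) = 14 − 23.8 + 150.54 + 55.706 = 196.446.
∂Q_x/∂P_o = +3.46, so E_xy = 3.46·(16.1/196.446) ≈ 0.284.
E_xy > 0: the goods are substitutes.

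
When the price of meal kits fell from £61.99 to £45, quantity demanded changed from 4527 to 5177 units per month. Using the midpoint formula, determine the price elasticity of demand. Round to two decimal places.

%Δq = (5177 − 4527)/[(4527 + 5177)/2] = 650/4852 ≈ 0.1340.
%ΔP = (45 − 61.99)/[(61.99 + 45)/2] = -16.99/53.495 ≈ -0.3176.
Arc elasticity E = %Δq/%ΔP ≈ 0.1340/-0.3176 ≈ -0.42.
|E| < 1: demand is inelastic over this range.

-0.42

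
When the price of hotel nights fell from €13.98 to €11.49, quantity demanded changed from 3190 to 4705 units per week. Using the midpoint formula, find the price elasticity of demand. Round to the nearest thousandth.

-1.963

%Δq = (4705 − 3190)/[(3190 + 4705)/2] = 1515/3947.5 ≈ 0.3838.
%Δp = (11.49 − 13.98)/[(13.98 + 11.49)/2] = -2.49/12.735 ≈ -0.1955.
Arc elasticity E = %Δq/%Δp ≈ 0.3838/-0.1955 ≈ -1.963.
|E| > 1: demand is elastic over this range.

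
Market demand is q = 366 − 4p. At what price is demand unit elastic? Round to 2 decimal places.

45.75

For linear demand q = a − bp, E = −bp/(a − bp). |E| = 1 ⇒ bp = a − bp ⇒ p = a/(2b).
p = 366/(2·4) = 45.75.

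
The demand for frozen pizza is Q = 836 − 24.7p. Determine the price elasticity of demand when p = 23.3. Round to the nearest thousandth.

At p = 23.3, Q = 260.49.
dQ/dp = −24.7.
Point elasticity E = (dQ/dp)·(p/Q) = -24.7 × 23.3/260.49 ≈ -2.209.
|E| > 1, so demand is elastic at this price.

-2.209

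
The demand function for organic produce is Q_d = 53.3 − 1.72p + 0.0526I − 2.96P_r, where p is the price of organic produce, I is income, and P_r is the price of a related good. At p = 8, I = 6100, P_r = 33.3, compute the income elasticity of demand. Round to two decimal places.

1.23

At the given point, Q_d = 53.3 − 1.72(8) + 0.0526(6100) − 2.96(33.3) = 53.3 − 13.76 + 320.86 − 98.568 = 261.832.
∂Q_d/∂I = +0.0526, so E_I = 0.0526·(6100/261.832) ≈ 1.23.
E_I > 1: normal good (luxury).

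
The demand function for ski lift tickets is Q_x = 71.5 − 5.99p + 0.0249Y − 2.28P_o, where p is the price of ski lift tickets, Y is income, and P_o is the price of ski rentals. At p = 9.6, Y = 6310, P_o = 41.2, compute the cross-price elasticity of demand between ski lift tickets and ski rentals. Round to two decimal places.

-1.22

Evaluating quantity at (p, Y, P_o) gives Q_x = 71.5 − 5.99(9.6) + 0.0249(6310) − 2.28(41.2) = 71.5 − 57.504 + 157.119 − 93.936 = 77.179.
∂Q_x/∂P_o = −2.28, so E_xy = -2.28·(41.2/77.179) ≈ -1.22.
E_xy < 0: the goods are complements.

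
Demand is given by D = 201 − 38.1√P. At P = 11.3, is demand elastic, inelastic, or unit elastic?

At P = 11.3, D = 72.925.
dD/dP = −38.1/(2√P) = −38.1/(2·3.3615).
Point elasticity E = (dD/dP)·(P/D) = -5.667 × 11.3/72.925 ≈ -0.878.
|E| ≈ 0.878 < 1, so demand is inelastic.

inelastic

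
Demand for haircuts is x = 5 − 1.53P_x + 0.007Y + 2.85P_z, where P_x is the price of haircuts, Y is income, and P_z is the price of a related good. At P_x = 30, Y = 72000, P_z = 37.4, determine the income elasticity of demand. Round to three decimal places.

Evaluating quantity at (P_x, Y, P_z) gives x = 5 − 1.53(30) + 0.007(72000) + 2.85(37.4) = 5 − 45.9 + 504 + 106.59 = 569.69.
∂x/∂Y = +0.007, so E_I = 0.007·(72000/569.69) ≈ 0.885.
E_I ∈ (0,1): normal good (necessity).

0.885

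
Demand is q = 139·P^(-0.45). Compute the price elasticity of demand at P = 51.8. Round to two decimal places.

For a Cobb–Douglas (constant-elasticity) form q = A·P^α·…, the elasticity with respect to P equals the exponent α at every point.
Here the exponent on P is -0.45, so the price elasticity of demand is -0.45.

-0.45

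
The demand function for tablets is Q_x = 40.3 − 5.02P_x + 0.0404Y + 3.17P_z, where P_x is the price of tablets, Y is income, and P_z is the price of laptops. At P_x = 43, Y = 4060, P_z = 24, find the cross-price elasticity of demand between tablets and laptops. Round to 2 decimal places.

1.18

First evaluate Q_x: 40.3 − 5.02(43) + 0.0404(4060) + 3.17(24) = 40.3 − 215.86 + 164.024 + 76.08 = 64.544.
∂Q_x/∂P_z = +3.17, so E_xy = 3.17·(24/64.544) ≈ 1.18.
E_xy > 0: the goods are substitutes.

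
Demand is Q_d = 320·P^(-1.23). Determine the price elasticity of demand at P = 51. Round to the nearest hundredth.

-1.23

For a Cobb–Douglas (constant-elasticity) form Q_d = A·P^α·…, the elasticity with respect to P equals the exponent α at every point.
Here the exponent on P is -1.23, so the price elasticity of demand is -1.23.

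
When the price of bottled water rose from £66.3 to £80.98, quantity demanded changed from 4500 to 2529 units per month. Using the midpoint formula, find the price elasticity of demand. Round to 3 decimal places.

-2.813

%ΔQ = (2529 − 4500)/[(4500 + 2529)/2] = -1971/3514.5 ≈ -0.5608.
%Δp = (80.98 − 66.3)/[(66.3 + 80.98)/2] = 14.68/73.64 ≈ 0.1993.
Arc elasticity E = %ΔQ/%Δp ≈ -0.5608/0.1993 ≈ -2.813.
|E| > 1: demand is elastic over this range.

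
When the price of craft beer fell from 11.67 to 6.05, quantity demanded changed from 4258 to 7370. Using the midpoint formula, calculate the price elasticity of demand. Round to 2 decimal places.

-0.84

%ΔQ = (7370 − 4258)/[(4258 + 7370)/2] = 3112/5814 ≈ 0.5353.
%ΔP = (6.05 − 11.67)/[(11.67 + 6.05)/2] = -5.62/8.86 ≈ -0.6343.
Arc elasticity E = %ΔQ/%ΔP ≈ 0.5353/-0.6343 ≈ -0.84.
|E| < 1: demand is inelastic over this range.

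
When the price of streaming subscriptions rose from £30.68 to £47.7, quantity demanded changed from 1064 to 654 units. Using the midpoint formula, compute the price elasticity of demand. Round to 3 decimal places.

-1.099

%Δq = (654 − 1064)/[(1064 + 654)/2] = -410/859 ≈ -0.4773.
%ΔP = (47.7 − 30.68)/[(30.68 + 47.7)/2] = 17.02/39.19 ≈ 0.4343.
Arc elasticity E = %Δq/%ΔP ≈ -0.4773/0.4343 ≈ -1.099.
|E| > 1: demand is elastic over this range.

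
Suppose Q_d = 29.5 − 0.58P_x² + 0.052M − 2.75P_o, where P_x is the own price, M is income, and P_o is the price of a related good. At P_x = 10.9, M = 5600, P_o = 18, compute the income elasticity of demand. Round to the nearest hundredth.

Q_d = 29.5 − 0.58(10.9)² + 0.052(5600) − 2.75(18) = 29.5 − 68.9098 + 291.2 − 49.5 = 202.2902.
∂Q_d/∂M = +0.052, so E_I = 0.052·(5600/202.2902) ≈ 1.44.
E_I > 1: normal good (luxury).

1.44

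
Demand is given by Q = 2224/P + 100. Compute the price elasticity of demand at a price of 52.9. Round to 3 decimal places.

-0.296

At P = 52.9, Q = 142.0416.
dQ/dP = −2224/P² = −0.7947.
Point elasticity E = (dQ/dP)·(P/Q) = -0.7947 × 52.9/142.0416 ≈ -0.296.
|E| < 1, so demand is inelastic at this price.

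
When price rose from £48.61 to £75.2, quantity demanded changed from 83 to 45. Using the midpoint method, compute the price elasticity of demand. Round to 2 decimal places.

-1.38

%ΔQ = (45 − 83)/[(83 + 45)/2] = -38/64 ≈ -0.5938.
%ΔP = (75.2 − 48.61)/[(48.61 + 75.2)/2] = 26.59/61.905 ≈ 0.4295.
Arc elasticity E = %ΔQ/%ΔP ≈ -0.5938/0.4295 ≈ -1.38.
|E| > 1: demand is elastic over this range.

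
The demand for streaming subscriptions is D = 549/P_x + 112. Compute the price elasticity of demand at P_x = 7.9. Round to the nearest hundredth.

At P_x = 7.9, D = 181.4937.
dD/dP_x = −549/P_x² = −8.7967.
Point elasticity E = (dD/dP_x)·(P_x/D) = -8.7967 × 7.9/181.4937 ≈ -0.38.
|E| < 1, so demand is inelastic at this price.

-0.38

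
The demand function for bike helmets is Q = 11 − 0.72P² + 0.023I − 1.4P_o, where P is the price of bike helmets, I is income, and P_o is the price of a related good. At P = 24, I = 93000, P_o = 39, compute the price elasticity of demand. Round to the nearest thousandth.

-0.494

Substituting, Q = 11 − 0.72(24)² + 0.023(93000) − 1.4(39) = 11 − 414.72 + 2139 − 54.6 = 1680.68.
∂Q/∂P = −2·0.72·P = -34.56, so E_p = -34.56·(24/1680.68) ≈ -0.494.
|E_p| < 1: demand is inelastic.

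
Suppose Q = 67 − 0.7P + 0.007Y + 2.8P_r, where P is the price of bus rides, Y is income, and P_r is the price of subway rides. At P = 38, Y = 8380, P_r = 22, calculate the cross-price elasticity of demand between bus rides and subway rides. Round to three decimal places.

Substituting, Q = 67 − 0.7(38) + 0.007(8380) + 2.8(22) = 67 − 26.6 + 58.66 + 61.6 = 160.66.
∂Q/∂P_r = +2.8, so E_xy = 2.8·(22/160.66) ≈ 0.383.
E_xy > 0: the goods are substitutes.

0.383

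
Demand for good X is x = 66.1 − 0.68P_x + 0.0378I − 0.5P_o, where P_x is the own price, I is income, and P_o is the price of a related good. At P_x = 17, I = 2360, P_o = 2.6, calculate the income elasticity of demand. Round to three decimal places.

At the given point, x = 66.1 − 0.68(17) + 0.0378(2360) − 0.5(2.6) = 66.1 − 11.56 + 89.208 − 1.3 = 142.448.
∂x/∂I = +0.0378, so E_I = 0.0378·(2360/142.448) ≈ 0.626.
E_I ∈ (0,1): normal good (necessity).

0.626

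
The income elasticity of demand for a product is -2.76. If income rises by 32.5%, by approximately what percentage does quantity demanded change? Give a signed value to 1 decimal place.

-89.7

%ΔQ ≈ E × %ΔI = (-2.76) × (32.5%) = -89.7%.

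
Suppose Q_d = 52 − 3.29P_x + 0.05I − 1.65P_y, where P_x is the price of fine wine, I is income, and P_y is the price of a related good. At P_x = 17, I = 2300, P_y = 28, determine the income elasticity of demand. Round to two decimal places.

1.77

At the given point, Q_d = 52 − 3.29(17) + 0.05(2300) − 1.65(28) = 52 − 55.93 + 115 − 46.2 = 64.87.
∂Q_d/∂I = +0.05, so E_I = 0.05·(2300/64.87) ≈ 1.77.
E_I > 1: normal good (luxury).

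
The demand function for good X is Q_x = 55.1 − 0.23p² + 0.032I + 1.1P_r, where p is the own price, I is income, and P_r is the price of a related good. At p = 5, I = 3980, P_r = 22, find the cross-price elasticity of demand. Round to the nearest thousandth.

0.120

Evaluating quantity at (p, I, P_r) gives Q_x = 55.1 − 0.23(5)² + 0.032(3980) + 1.1(22) = 55.1 − 5.75 + 127.36 + 24.2 = 200.91.
∂Q_x/∂P_r = +1.1, so E_xy = 1.1·(22/200.91) ≈ 0.120.
E_xy > 0: the goods are substitutes.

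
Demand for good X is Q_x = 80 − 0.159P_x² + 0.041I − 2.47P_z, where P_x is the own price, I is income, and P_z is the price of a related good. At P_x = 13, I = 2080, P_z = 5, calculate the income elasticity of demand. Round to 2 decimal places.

0.68

Q_x = 80 − 0.159(13)² + 0.041(2080) − 2.47(5) = 80 − 26.871 + 85.28 − 12.35 = 126.059.
∂Q_x/∂I = +0.041, so E_I = 0.041·(2080/126.059) ≈ 0.68.
E_I ∈ (0,1): normal good (necessity).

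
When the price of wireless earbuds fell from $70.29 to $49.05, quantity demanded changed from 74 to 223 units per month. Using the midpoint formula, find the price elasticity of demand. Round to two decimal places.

%Δq = (223 − 74)/[(74 + 223)/2] = 149/148.5 ≈ 1.0034.
%ΔP = (49.05 − 70.29)/[(70.29 + 49.05)/2] = -21.24/59.67 ≈ -0.3560.
Arc elasticity E = %Δq/%ΔP ≈ 1.0034/-0.3560 ≈ -2.82.
|E| > 1: demand is elastic over this range.

-2.82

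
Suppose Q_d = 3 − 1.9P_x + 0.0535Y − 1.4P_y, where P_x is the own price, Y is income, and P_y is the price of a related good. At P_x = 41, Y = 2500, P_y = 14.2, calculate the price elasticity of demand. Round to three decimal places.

-1.999

First evaluate Q_d: 3 − 1.9(41) + 0.0535(2500) − 1.4(14.2) = 3 − 77.9 + 133.75 − 19.88 = 38.97.
∂Q_d/∂P_x = −1.9, so E_p = (−1.9)·(41/38.97) ≈ -1.999.
|E_p| > 1: demand is elastic.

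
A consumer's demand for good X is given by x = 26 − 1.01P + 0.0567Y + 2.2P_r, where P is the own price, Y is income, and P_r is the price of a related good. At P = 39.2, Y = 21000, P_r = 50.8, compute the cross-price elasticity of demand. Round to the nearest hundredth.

Evaluating quantity at (P, Y, P_r) gives x = 26 − 1.01(39.2) + 0.0567(21000) + 2.2(50.8) = 26 − 39.592 + 1190.7 + 111.76 = 1288.868.
∂x/∂P_r = +2.2, so E_xy = 2.2·(50.8/1288.868) ≈ 0.09.
E_xy > 0: the goods are substitutes.

0.09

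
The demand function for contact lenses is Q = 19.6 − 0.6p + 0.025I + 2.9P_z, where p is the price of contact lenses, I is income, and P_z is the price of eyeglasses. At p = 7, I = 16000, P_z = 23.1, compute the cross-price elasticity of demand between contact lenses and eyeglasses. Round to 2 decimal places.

Evaluating quantity at (p, I, P_z) gives Q = 19.6 − 0.6(7) + 0.025(16000) + 2.9(23.1) = 19.6 − 4.2 + 400 + 66.99 = 482.39.
∂Q/∂P_z = +2.9, so E_xy = 2.9·(23.1/482.39) ≈ 0.14.
E_xy > 0: the goods are substitutes.

0.14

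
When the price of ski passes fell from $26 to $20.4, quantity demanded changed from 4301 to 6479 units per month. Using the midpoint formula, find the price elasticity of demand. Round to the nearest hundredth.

%Δq = (6479 − 4301)/[(4301 + 6479)/2] = 2178/5390 ≈ 0.4041.
%ΔP = (20.4 − 26)/[(26 + 20.4)/2] = -5.6/23.2 ≈ -0.2414.
Arc elasticity E = %Δq/%ΔP ≈ 0.4041/-0.2414 ≈ -1.67.
|E| > 1: demand is elastic over this range.

-1.67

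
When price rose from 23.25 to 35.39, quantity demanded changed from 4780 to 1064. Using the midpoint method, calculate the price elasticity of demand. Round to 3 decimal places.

-3.071

%ΔQ = (1064 − 4780)/[(4780 + 1064)/2] = -3716/2922 ≈ -1.2717.
%Δp = (35.39 − 23.25)/[(23.25 + 35.39)/2] = 12.14/29.32 ≈ 0.4141.
Arc elasticity E = %ΔQ/%Δp ≈ -1.2717/0.4141 ≈ -3.071.
|E| > 1: demand is elastic over this range.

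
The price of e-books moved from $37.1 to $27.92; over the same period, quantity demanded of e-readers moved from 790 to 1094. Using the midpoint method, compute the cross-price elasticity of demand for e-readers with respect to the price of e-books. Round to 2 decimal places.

-1.14

%ΔQ_x = (1094 − 790)/[(790+1094)/2] = 304/942 ≈ 0.3227.
%ΔP_y = (27.92 − 37.1)/[(37.1+27.92)/2] ≈ -0.2824.
E_xy = 0.3227/-0.2824 ≈ -1.14.
E_xy < 0, so e-readers and e-books are complements.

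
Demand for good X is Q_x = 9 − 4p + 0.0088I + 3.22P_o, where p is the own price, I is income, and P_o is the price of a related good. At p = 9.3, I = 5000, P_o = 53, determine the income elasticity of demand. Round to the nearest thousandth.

0.236

At the given point, Q_x = 9 − 4(9.3) + 0.0088(5000) + 3.22(53) = 9 − 37.2 + 44 + 170.66 = 186.46.
∂Q_x/∂I = +0.0088, so E_I = 0.0088·(5000/186.46) ≈ 0.236.
E_I ∈ (0,1): normal good (necessity).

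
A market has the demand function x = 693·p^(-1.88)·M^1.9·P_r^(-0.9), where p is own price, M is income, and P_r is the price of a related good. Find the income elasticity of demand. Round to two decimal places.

1.90

For a Cobb–Douglas (constant-elasticity) form x = A·M^α·…, the elasticity with respect to M equals the exponent α at every point.
Here the exponent on M is 1.9, so the income elasticity of demand is 1.90.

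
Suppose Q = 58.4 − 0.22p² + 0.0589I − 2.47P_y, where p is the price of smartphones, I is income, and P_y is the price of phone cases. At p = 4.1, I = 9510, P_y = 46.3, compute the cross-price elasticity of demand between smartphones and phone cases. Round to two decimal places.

Q = 58.4 − 0.22(4.1)² + 0.0589(9510) − 2.47(46.3) = 58.4 − 3.6982 + 560.139 − 114.361 = 500.4798.
∂Q/∂P_y = −2.47, so E_xy = -2.47·(46.3/500.4798) ≈ -0.23.
E_xy < 0: the goods are complements.

-0.23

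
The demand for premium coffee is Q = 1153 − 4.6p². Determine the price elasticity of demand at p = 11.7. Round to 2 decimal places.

At p = 11.7, Q = 523.306.
dQ/dp = −2·4.6·p = −107.64.
Point elasticity E = (dQ/dp)·(p/Q) = -107.64 × 11.7/523.306 ≈ -2.41.
|E| > 1, so demand is elastic at this price.

-2.41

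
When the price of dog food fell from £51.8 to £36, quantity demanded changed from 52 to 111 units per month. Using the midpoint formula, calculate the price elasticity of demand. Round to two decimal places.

-2.01

%Δq = (111 − 52)/[(52 + 111)/2] = 59/81.5 ≈ 0.7239.
%Δp = (36 − 51.8)/[(51.8 + 36)/2] = -15.8/43.9 ≈ -0.3599.
Arc elasticity E = %Δq/%Δp ≈ 0.7239/-0.3599 ≈ -2.01.
|E| > 1: demand is elastic over this range.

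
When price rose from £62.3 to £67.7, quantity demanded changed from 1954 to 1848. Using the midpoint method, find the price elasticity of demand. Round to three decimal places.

%Δq = (1848 − 1954)/[(1954 + 1848)/2] = -106/1901 ≈ -0.0558.
%Δp = (67.7 − 62.3)/[(62.3 + 67.7)/2] = 5.4/65 ≈ 0.0831.
Arc elasticity E = %Δq/%Δp ≈ -0.0558/0.0831 ≈ -0.671.
|E| < 1: demand is inelastic over this range.

-0.671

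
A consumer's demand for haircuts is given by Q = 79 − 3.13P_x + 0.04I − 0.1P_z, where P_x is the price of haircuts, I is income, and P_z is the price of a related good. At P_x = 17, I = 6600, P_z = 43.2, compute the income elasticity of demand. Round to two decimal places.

0.92

Evaluating quantity at (P_x, I, P_z) gives Q = 79 − 3.13(17) + 0.04(6600) − 0.1(43.2) = 79 − 53.21 + 264 − 4.32 = 285.47.
∂Q/∂I = +0.04, so E_I = 0.04·(6600/285.47) ≈ 0.92.
E_I ∈ (0,1): normal good (necessity).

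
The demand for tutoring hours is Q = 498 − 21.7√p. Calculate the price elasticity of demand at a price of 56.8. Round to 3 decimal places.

At p = 56.8, Q = 334.4563.
dQ/dp = −21.7/(2√p) = −21.7/(2·7.5366).
Point elasticity E = (dQ/dp)·(p/Q) = -1.4396 × 56.8/334.4563 ≈ -0.244.
|E| < 1, so demand is inelastic at this price.

-0.244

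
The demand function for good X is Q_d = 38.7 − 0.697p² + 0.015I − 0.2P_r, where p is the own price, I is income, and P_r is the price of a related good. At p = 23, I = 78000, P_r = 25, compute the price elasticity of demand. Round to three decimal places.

At the given point, Q_d = 38.7 − 0.697(23)² + 0.015(78000) − 0.2(25) = 38.7 − 368.713 + 1170 − 5 = 834.987.
∂Q_d/∂p = −2·0.697·p = -32.062, so E_p = -32.062·(23/834.987) ≈ -0.883.
|E_p| < 1: demand is inelastic.

-0.883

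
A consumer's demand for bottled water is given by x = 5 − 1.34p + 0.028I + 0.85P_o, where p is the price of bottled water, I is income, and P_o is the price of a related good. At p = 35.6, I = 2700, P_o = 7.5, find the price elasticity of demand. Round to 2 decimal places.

-1.21

Substituting, x = 5 − 1.34(35.6) + 0.028(2700) + 0.85(7.5) = 5 − 47.704 + 75.6 + 6.375 = 39.271.
∂x/∂p = −1.34, so E_p = (−1.34)·(35.6/39.271) ≈ -1.21.
|E_p| > 1: demand is elastic.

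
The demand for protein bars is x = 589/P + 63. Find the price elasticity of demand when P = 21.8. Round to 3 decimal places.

-0.300

At P = 21.8, x = 90.0183.
dx/dP = −589/P² = −1.2394.
Point elasticity E = (dx/dP)·(P/x) = -1.2394 × 21.8/90.0183 ≈ -0.300.
|E| < 1, so demand is inelastic at this price.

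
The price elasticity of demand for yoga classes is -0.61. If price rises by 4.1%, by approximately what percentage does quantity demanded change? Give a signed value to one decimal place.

%ΔQ ≈ E × %ΔP = (-0.61) × (4.1%) ≈ -2.5%.

-2.5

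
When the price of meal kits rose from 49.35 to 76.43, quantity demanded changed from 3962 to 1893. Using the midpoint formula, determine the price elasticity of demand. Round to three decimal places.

%ΔQ = (1893 − 3962)/[(3962 + 1893)/2] = -2069/2927.5 ≈ -0.7067.
%Δp = (76.43 − 49.35)/[(49.35 + 76.43)/2] = 27.08/62.89 ≈ 0.4306.
Arc elasticity E = %ΔQ/%Δp ≈ -0.7067/0.4306 ≈ -1.641.
|E| > 1: demand is elastic over this range.

-1.641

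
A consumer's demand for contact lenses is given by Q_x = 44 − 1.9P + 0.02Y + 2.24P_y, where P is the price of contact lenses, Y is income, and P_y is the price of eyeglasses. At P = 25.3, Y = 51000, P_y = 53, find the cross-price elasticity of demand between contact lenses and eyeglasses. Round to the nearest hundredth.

First evaluate Q_x: 44 − 1.9(25.3) + 0.02(51000) + 2.24(53) = 44 − 48.07 + 1020 + 118.72 = 1134.65.
∂Q_x/∂P_y = +2.24, so E_xy = 2.24·(53/1134.65) ≈ 0.10.
E_xy > 0: the goods are substitutes.

0.10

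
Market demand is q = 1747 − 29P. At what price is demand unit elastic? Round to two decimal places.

30.12

For linear demand q = a − bP, E = −bP/(a − bP). |E| = 1 ⇒ bP = a − bP ⇒ P = a/(2b).
P = 1747/(2·29) ≈ 30.12.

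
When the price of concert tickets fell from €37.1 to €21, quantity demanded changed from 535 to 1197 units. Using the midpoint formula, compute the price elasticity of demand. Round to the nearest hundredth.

%Δq = (1197 − 535)/[(535 + 1197)/2] = 662/866 ≈ 0.7644.
%ΔP = (21 − 37.1)/[(37.1 + 21)/2] = -16.1/29.05 ≈ -0.5542.
Arc elasticity E = %Δq/%ΔP ≈ 0.7644/-0.5542 ≈ -1.38.
|E| > 1: demand is elastic over this range.

-1.38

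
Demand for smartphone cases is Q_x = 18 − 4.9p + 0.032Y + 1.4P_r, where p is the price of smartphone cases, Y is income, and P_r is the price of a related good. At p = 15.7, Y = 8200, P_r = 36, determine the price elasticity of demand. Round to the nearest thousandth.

At the given point, Q_x = 18 − 4.9(15.7) + 0.032(8200) + 1.4(36) = 18 − 76.93 + 262.4 + 50.4 = 253.87.
∂Q_x/∂p = −4.9, so E_p = (−4.9)·(15.7/253.87) ≈ -0.303.
|E_p| < 1: demand is inelastic.

-0.303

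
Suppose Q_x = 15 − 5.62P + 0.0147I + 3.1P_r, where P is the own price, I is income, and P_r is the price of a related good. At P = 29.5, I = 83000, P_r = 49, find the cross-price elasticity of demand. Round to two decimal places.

First evaluate Q_x: 15 − 5.62(29.5) + 0.0147(83000) + 3.1(49) = 15 − 165.79 + 1220.1 + 151.9 = 1221.21.
∂Q_x/∂P_r = +3.1, so E_xy = 3.1·(49/1221.21) ≈ 0.12.
E_xy > 0: the goods are substitutes.

0.12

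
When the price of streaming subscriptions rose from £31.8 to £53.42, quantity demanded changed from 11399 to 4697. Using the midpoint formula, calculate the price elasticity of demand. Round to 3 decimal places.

-1.641

%ΔQ = (4697 − 11399)/[(11399 + 4697)/2] = -6702/8048 ≈ -0.8328.
%ΔP = (53.42 − 31.8)/[(31.8 + 53.42)/2] = 21.62/42.61 ≈ 0.5074.
Arc elasticity E = %ΔQ/%ΔP ≈ -0.8328/0.5074 ≈ -1.641.
|E| > 1: demand is elastic over this range.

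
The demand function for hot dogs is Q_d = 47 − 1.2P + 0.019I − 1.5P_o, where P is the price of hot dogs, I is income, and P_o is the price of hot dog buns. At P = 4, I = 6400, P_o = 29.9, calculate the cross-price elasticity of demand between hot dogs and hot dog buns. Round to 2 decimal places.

Substituting, Q_d = 47 − 1.2(4) + 0.019(6400) − 1.5(29.9) = 47 − 4.8 + 121.6 − 44.85 = 118.95.
∂Q_d/∂P_o = −1.5, so E_xy = -1.5·(29.9/118.95) ≈ -0.38.
E_xy < 0: the goods are complements.

-0.38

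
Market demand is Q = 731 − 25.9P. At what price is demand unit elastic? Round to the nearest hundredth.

For linear demand Q = a − bP, E = −bP/(a − bP). |E| = 1 ⇒ bP = a − bP ⇒ P = a/(2b).
P = 731/(2·25.9) ≈ 14.11.

14.11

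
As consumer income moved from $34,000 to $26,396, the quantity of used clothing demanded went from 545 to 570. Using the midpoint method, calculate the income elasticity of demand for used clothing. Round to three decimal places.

-0.178

%ΔQ = (570 − 545)/[(545+570)/2] = 25/557.5 ≈ 0.0448.
%ΔI = (26,396 − 34,000)/[(34,000+26,396)/2] = -7604/30198 ≈ -0.2518.
E_I = %ΔQ/%ΔI ≈ -0.178.
E_I < 0: inferior good.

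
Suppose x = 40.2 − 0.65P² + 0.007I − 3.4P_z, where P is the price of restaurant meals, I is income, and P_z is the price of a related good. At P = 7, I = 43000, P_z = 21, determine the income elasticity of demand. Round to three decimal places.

1.265

x = 40.2 − 0.65(7)² + 0.007(43000) − 3.4(21) = 40.2 − 31.85 + 301 − 71.4 = 237.95.
∂x/∂I = +0.007, so E_I = 0.007·(43000/237.95) ≈ 1.265.
E_I > 1: normal good (luxury).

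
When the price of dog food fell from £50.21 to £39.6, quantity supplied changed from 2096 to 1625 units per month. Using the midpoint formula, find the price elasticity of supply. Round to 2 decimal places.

1.07

%Δq = (1625 − 2096)/[(2096 + 1625)/2] = -471/1860.5 ≈ -0.2532.
%ΔP = (39.6 − 50.21)/[(50.21 + 39.6)/2] = -10.61/44.905 ≈ -0.2363.
Arc elasticity E = %Δq/%ΔP ≈ -0.2532/-0.2363 ≈ 1.07.
|E| > 1: supply is elastic over this range.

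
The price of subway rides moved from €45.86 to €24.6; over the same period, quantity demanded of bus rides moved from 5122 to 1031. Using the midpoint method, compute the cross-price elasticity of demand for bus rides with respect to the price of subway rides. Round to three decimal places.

%ΔQ_x = (1031 − 5122)/[(5122+1031)/2] = -4091/3076.5 ≈ -1.3298.
%ΔP_y = (24.6 − 45.86)/[(45.86+24.6)/2] ≈ -0.6035.
E_xy = -1.3298/-0.6035 ≈ 2.204.
E_xy > 0, so bus rides and subway rides are substitutes.

2.204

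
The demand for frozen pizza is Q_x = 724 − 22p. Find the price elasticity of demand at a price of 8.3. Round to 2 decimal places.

-0.34

At p = 8.3, Q_x = 541.4.
dQ_x/dp = −22.
Point elasticity E = (dQ_x/dp)·(p/Q_x) = -22 × 8.3/541.4 ≈ -0.34.
|E| < 1, so demand is inelastic at this price.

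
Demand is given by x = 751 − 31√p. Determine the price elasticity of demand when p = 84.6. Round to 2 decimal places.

At p = 84.6, x = 465.8674.
dx/dp = −31/(2√p) = −31/(2·9.1978).
Point elasticity E = (dx/dp)·(p/x) = -1.6852 × 84.6/465.8674 ≈ -0.31.
|E| < 1, so demand is inelastic at this price.

-0.31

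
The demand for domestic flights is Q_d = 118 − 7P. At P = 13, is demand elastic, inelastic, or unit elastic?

At P = 13, Q_d = 27.
dQ_d/dP = −7.
Point elasticity E = (dQ_d/dP)·(P/Q_d) = -7 × 13/27 ≈ -3.370.
|E| ≈ 3.370 > 1, so demand is elastic.

elastic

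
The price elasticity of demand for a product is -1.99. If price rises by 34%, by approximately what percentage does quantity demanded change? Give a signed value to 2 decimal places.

-67.66

%ΔQ ≈ E × %ΔP = (-1.99) × (34%) = -67.66%.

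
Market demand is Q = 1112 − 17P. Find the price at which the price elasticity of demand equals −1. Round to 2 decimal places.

For linear demand Q = a − bP, E = −bP/(a − bP). |E| = 1 ⇒ bP = a − bP ⇒ P = a/(2b).
P = 1112/(2·17) ≈ 32.71.

32.71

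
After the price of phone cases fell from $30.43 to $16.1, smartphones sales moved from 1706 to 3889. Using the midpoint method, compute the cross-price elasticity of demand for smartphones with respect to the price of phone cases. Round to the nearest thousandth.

-1.267

%ΔQ_x = (3889 − 1706)/[(1706+3889)/2] = 2183/2797.5 ≈ 0.7803.
%ΔP_y = (16.1 − 30.43)/[(30.43+16.1)/2] ≈ -0.6159.
E_xy = 0.7803/-0.6159 ≈ -1.267.
E_xy < 0, so smartphones and phone cases are complements.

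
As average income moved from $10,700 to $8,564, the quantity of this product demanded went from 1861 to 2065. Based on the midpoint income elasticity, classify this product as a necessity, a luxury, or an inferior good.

inferior

%ΔQ = (2065 − 1861)/[(1861+2065)/2] = 204/1963 ≈ 0.1039.
%ΔI = (8,564 − 10,700)/[(10,700+8,564)/2] = -2136/9632 ≈ -0.2218.
E_I = %ΔQ/%ΔI ≈ -0.469.
E_I < 0: inferior good.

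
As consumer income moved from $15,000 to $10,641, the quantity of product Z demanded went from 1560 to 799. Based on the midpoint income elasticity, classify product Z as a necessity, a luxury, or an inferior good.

%ΔQ = (799 − 1560)/[(1560+799)/2] = -761/1179.5 ≈ -0.6452.
%ΔI = (10,641 − 15,000)/[(15,000+10,641)/2] = -4359/12820.5 ≈ -0.3400.
E_I = %ΔQ/%ΔI ≈ 1.898.
E_I > 1: normal good (luxury).

luxury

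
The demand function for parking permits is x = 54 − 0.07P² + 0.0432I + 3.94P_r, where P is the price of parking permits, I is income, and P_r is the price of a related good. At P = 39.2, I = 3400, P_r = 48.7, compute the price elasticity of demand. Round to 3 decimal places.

x = 54 − 0.07(39.2)² + 0.0432(3400) + 3.94(48.7) = 54 − 107.5648 + 146.88 + 191.878 = 285.1932.
∂x/∂P = −2·0.07·P = -5.488, so E_p = -5.488·(39.2/285.1932) ≈ -0.754.
|E_p| < 1: demand is inelastic.

-0.754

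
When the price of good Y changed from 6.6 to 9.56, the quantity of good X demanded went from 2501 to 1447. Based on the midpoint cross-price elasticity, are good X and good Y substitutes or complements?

complements

%ΔQ_x = (1447 − 2501)/[(2501+1447)/2] = -1054/1974 ≈ -0.5339.
%ΔP_y = (9.56 − 6.6)/[(6.6+9.56)/2] ≈ 0.3663.
E_xy = -0.5339/0.3663 ≈ -1.458.
E_xy < 0, so the goods are complements.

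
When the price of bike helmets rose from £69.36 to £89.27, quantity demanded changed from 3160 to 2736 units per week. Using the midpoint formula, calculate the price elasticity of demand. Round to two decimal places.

-0.57

%Δq = (2736 − 3160)/[(3160 + 2736)/2] = -424/2948 ≈ -0.1438.
%Δp = (89.27 − 69.36)/[(69.36 + 89.27)/2] = 19.91/79.315 ≈ 0.2510.
Arc elasticity E = %Δq/%Δp ≈ -0.1438/0.2510 ≈ -0.57.
|E| < 1: demand is inelastic over this range.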